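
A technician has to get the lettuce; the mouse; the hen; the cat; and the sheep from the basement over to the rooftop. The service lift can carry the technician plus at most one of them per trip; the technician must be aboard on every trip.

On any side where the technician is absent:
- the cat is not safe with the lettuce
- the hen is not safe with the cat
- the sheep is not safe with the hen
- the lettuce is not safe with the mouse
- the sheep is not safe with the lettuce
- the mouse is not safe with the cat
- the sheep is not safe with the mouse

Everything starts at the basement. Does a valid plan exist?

No

Whatever the first load, the items left behind include a forbidden pair without the technician. No opening move is safe, so no plan exists.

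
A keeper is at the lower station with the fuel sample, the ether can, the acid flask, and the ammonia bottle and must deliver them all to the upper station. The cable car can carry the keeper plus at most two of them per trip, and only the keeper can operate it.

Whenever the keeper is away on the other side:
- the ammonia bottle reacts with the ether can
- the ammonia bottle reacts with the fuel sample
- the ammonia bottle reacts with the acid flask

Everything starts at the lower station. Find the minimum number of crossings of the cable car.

Counting alone: the keeper can take at most 2 across per trip to the upper station, so moving all 4 needs at least 2 loaded trips out, with a return between consecutive ones — at least 3 crossings.
The safety rule pushes this higher. Following every safe sequence of crossings, the most of the 4 that can be at the upper station as the cable car arrives there on crossing 3 is 3 — never all 4.
So no plan with fewer than 5 crossings exists, and this one achieves 5:
1. Keeper goes to the upper station with the ammonia bottle.
2. Keeper goes back to the lower station alone.
3. Keeper goes to the upper station with the ether can and the fuel sample.
4. Keeper goes back to the lower station with the ammonia bottle.
5. Keeper goes to the upper station with the acid flask and the ammonia bottle.

5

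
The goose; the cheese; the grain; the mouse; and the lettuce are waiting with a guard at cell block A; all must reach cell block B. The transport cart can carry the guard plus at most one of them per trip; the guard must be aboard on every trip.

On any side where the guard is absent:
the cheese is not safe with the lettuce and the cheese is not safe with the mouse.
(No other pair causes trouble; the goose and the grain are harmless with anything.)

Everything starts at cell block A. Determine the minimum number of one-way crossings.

Counting alone: the guard can take at most 1 across per trip to cell block B, so moving all 5 needs at least 5 loaded trips out, with a return between consecutive ones — at least 9 crossings.
The safety rule pushes this higher. Following every safe sequence of crossings, the most of the 5 that can be at cell block B as the transport cart arrives there on crossing 9 is 4 — never all 5.
So no plan with fewer than 11 crossings exists, and this one achieves 11:
1. Guard goes to cell block B with the cheese.  [cell block A: the goose, the grain, the lettuce, the mouse | cell block B: the cheese]
2. Guard goes back to cell block A alone.  [cell block A: the goose, the grain, the lettuce, the mouse | cell block B: the cheese]
3. Guard goes to cell block B with the goose.  [cell block A: the grain, the lettuce, the mouse | cell block B: the cheese, the goose]
4. Guard goes back to cell block A alone.  [cell block A: the grain, the lettuce, the mouse | cell block B: the cheese, the goose]
5. Guard goes to cell block B with the grain.  [cell block A: the lettuce, the mouse | cell block B: the cheese, the goose, the grain]
6. Guard goes back to cell block A alone.  [cell block A: the lettuce, the mouse | cell block B: the cheese, the goose, the grain]
7. Guard goes to cell block B with the mouse.  [cell block A: the lettuce | cell block B: the cheese, the goose, the grain, the mouse]
8. Guard goes back to cell block A with the cheese.  [cell block A: the cheese, the lettuce | cell block B: the goose, the grain, the mouse]
9. Guard goes to cell block B with the lettuce.  [cell block A: the cheese | cell block B: the goose, the grain, the lettuce, the mouse]
10. Guard goes back to cell block A alone.  [cell block A: the cheese | cell block B: the goose, the grain, the lettuce, the mouse]
11. Guard goes to cell block B with the cheese.  [cell block A: — | cell block B: the cheese, the goose, the grain, the lettuce, the mouse]

11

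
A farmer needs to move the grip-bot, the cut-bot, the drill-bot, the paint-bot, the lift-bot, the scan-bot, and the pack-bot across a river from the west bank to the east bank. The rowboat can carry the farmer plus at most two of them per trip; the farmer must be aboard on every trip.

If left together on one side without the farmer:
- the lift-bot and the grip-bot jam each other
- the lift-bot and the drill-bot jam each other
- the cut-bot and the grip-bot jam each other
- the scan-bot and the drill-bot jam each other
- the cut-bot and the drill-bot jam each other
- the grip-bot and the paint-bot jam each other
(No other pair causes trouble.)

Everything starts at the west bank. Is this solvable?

Yes

1. Farmer goes to the east bank with the drill-bot and the grip-bot.  [the west bank: the cut-bot, the lift-bot, the pack-bot, the paint-bot, the scan-bot | the east bank: the drill-bot, the grip-bot]
2. Farmer goes back to the west bank alone.  [the west bank: the cut-bot, the lift-bot, the pack-bot, the paint-bot, the scan-bot | the east bank: the drill-bot, the grip-bot]
3. Farmer goes to the east bank with the paint-bot.  [the west bank: the cut-bot, the lift-bot, the pack-bot, the scan-bot | the east bank: the drill-bot, the grip-bot, the paint-bot]
4. Farmer goes back to the west bank with the grip-bot.  [the west bank: the cut-bot, the grip-bot, the lift-bot, the pack-bot, the scan-bot | the east bank: the drill-bot, the paint-bot]
5. Farmer goes to the east bank with the cut-bot and the lift-bot.  [the west bank: the grip-bot, the pack-bot, the scan-bot | the east bank: the cut-bot, the drill-bot, the lift-bot, the paint-bot]
6. Farmer goes back to the west bank with the drill-bot.  [the west bank: the drill-bot, the grip-bot, the pack-bot, the scan-bot | the east bank: the cut-bot, the lift-bot, the paint-bot]
7. Farmer goes to the east bank with the pack-bot and the scan-bot.  [the west bank: the drill-bot, the grip-bot | the east bank: the cut-bot, the lift-bot, the pack-bot, the paint-bot, the scan-bot]
8. Farmer goes back to the west bank alone.  [the west bank: the drill-bot, the grip-bot | the east bank: the cut-bot, the lift-bot, the pack-bot, the paint-bot, the scan-bot]
9. Farmer goes to the east bank with the drill-bot and the grip-bot.  [the west bank: — | the east bank: the cut-bot, the drill-bot, the grip-bot, the lift-bot, the pack-bot, the paint-bot, the scan-bot]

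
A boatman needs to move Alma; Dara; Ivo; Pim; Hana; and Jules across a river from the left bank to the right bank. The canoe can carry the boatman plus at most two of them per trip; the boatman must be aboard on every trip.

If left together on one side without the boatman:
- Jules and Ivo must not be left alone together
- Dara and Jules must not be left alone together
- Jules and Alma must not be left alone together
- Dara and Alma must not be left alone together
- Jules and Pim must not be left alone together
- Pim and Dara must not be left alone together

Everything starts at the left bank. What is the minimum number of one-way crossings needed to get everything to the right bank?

Counting alone: the boatman can take at most 2 across per trip to the right bank, so moving all 6 needs at least 3 loaded trips out, with a return between consecutive ones — at least 5 crossings.
The safety rule pushes this higher. Following every safe sequence of crossings, the most of the 6 that can be at the right bank as the canoe arrives there on crossings 5, 7 is 4, 5 respectively — never all 6.
So no plan with fewer than 9 crossings exists, and this one achieves 9:
1. Boatman goes to the right bank with Dara and Jules.  [the left bank: Alma, Hana, Ivo, Pim | the right bank: Dara, Jules]
2. Boatman goes back to the left bank with Dara.  [the left bank: Alma, Dara, Hana, Ivo, Pim | the right bank: Jules]
3. Boatman goes to the right bank with Alma and Pim.  [the left bank: Dara, Hana, Ivo | the right bank: Alma, Jules, Pim]
4. Boatman goes back to the left bank with Jules.  [the left bank: Dara, Hana, Ivo, Jules | the right bank: Alma, Pim]
5. Boatman goes to the right bank with Dara and Ivo.  [the left bank: Hana, Jules | the right bank: Alma, Dara, Ivo, Pim]
6. Boatman goes back to the left bank with Dara.  [the left bank: Dara, Hana, Jules | the right bank: Alma, Ivo, Pim]
7. Boatman goes to the right bank with Dara and Hana.  [the left bank: Jules | the right bank: Alma, Dara, Hana, Ivo, Pim]
8. Boatman goes back to the left bank with Dara.  [the left bank: Dara, Jules | the right bank: Alma, Hana, Ivo, Pim]
9. Boatman goes to the right bank with Dara and Jules.  [the left bank: — | the right bank: Alma, Dara, Hana, Ivo, Jules, Pim]

9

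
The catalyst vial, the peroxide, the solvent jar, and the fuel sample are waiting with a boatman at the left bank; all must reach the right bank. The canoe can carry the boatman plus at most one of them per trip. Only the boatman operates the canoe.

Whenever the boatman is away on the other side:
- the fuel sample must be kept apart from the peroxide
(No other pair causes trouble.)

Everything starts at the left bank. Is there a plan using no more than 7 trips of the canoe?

Yes — this plan uses 7 crossings (≤ 7):
1. Boatman goes to the right bank with the peroxide.  [the left bank: the catalyst vial, the fuel sample, the solvent jar | the right bank: the peroxide]
2. Boatman goes back to the left bank alone.  [the left bank: the catalyst vial, the fuel sample, the solvent jar | the right bank: the peroxide]
3. Boatman goes to the right bank with the catalyst vial.  [the left bank: the fuel sample, the solvent jar | the right bank: the catalyst vial, the peroxide]
4. Boatman goes back to the left bank alone.  [the left bank: the fuel sample, the solvent jar | the right bank: the catalyst vial, the peroxide]
5. Boatman goes to the right bank with the solvent jar.  [the left bank: the fuel sample | the right bank: the catalyst vial, the peroxide, the solvent jar]
6. Boatman goes back to the left bank alone.  [the left bank: the fuel sample | the right bank: the catalyst vial, the peroxide, the solvent jar]
7. Boatman goes to the right bank with the fuel sample.  [the left bank: — | the right bank: the catalyst vial, the fuel sample, the peroxide, the solvent jar]

Yes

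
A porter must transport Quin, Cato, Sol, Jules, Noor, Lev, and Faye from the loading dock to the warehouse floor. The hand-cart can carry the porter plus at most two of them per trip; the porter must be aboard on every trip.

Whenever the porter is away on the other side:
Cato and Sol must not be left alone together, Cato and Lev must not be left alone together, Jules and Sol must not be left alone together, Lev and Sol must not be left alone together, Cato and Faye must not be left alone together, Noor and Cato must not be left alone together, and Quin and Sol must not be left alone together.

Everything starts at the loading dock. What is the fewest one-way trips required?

11

Counting alone: the porter can take at most 2 across per trip to the warehouse floor, so moving all 7 needs at least 4 loaded trips out, with a return between consecutive ones — at least 7 crossings.
The safety rule pushes this higher. Following every safe sequence of crossings, the most of the 7 that can be at the warehouse floor as the hand-cart arrives there on crossings 7, 9 is 5, 6 respectively — never all 7.
So no plan with fewer than 11 crossings exists, and this one achieves 11:
1. Porter goes to the warehouse floor with Cato and Sol.  [the loading dock: Faye, Jules, Lev, Noor, Quin | the warehouse floor: Cato, Sol]
2. Porter goes back to the loading dock with Cato.  [the loading dock: Cato, Faye, Jules, Lev, Noor, Quin | the warehouse floor: Sol]
3. Porter goes to the warehouse floor with Cato and Quin.  [the loading dock: Faye, Jules, Lev, Noor | the warehouse floor: Cato, Quin, Sol]
4. Porter goes back to the loading dock with Sol.  [the loading dock: Faye, Jules, Lev, Noor, Sol | the warehouse floor: Cato, Quin]
5. Porter goes to the warehouse floor with Jules and Sol.  [the loading dock: Faye, Lev, Noor | the warehouse floor: Cato, Jules, Quin, Sol]
6. Porter goes back to the loading dock with Sol.  [the loading dock: Faye, Lev, Noor, Sol | the warehouse floor: Cato, Jules, Quin]
7. Porter goes to the warehouse floor with Lev and Noor.  [the loading dock: Faye, Sol | the warehouse floor: Cato, Jules, Lev, Noor, Quin]
8. Porter goes back to the loading dock with Cato.  [the loading dock: Cato, Faye, Sol | the warehouse floor: Jules, Lev, Noor, Quin]
9. Porter goes to the warehouse floor with Cato and Faye.  [the loading dock: Sol | the warehouse floor: Cato, Faye, Jules, Lev, Noor, Quin]
10. Porter goes back to the loading dock with Cato.  [the loading dock: Cato, Sol | the warehouse floor: Faye, Jules, Lev, Noor, Quin]
11. Porter goes to the warehouse floor with Cato and Sol.  [the loading dock: — | the warehouse floor: Cato, Faye, Jules, Lev, Noor, Quin, Sol]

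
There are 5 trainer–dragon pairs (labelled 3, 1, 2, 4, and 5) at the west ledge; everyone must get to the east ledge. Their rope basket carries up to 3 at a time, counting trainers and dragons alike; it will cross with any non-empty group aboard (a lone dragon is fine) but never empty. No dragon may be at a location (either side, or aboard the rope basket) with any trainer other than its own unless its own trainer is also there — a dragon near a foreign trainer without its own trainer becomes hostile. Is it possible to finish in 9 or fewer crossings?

Counting alone: each trip to the east ledge takes at most 3 across and each return brings at least 1 back, so after t trips out (and t−1 returns) at most 3t − (t−1) of the 10 are across; that first reaches 10 at t = 5, so at least 9 crossings are needed.
The safety rule pushes this higher. Following every safe sequence of crossings, the most of the 10 that can be at the east ledge as the rope basket arrives there on crossing 9 is 9 — never all 10.
So the move cannot be finished within 9 crossings. (The shortest complete plan takes 11:)
1. dragon 3 and trainer 3 cross → the east ledge.
2. trainer 3 crosses ← the west ledge.
3. dragon 1, dragon 2, and dragon 4 cross → the east ledge.
4. dragon 3 crosses ← the west ledge.
5. trainer 1, trainer 2, and trainer 4 cross → the east ledge.
6. dragon 1 and trainer 1 cross ← the west ledge.
7. trainer 1, trainer 3, and trainer 5 cross → the east ledge.
8. dragon 2 crosses ← the west ledge.
9. dragon 1 and dragon 3 cross → the east ledge.
10. dragon 3 crosses ← the west ledge.
11. dragon 2, dragon 3, and dragon 5 cross → the east ledge.

No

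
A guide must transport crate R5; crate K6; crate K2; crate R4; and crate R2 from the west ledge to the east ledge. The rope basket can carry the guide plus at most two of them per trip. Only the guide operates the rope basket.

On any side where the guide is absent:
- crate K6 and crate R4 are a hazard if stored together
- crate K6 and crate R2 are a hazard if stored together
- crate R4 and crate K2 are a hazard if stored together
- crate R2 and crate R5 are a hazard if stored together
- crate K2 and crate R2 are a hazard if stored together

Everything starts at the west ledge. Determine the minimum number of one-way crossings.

7

Counting alone: the guide can take at most 2 across per trip to the east ledge, so moving all 5 needs at least 3 loaded trips out, with a return between consecutive ones — at least 5 crossings.
The safety rule pushes this higher. Following every safe sequence of crossings, the most of the 5 that can be at the east ledge as the rope basket arrives there on crossing 5 is 4 — never all 5.
So no plan with fewer than 7 crossings exists, and this one achieves 7:
1. Guide goes to the east ledge with crate R2 and crate R4.
2. Guide goes back to the west ledge alone.
3. Guide goes to the east ledge with crate R5.
4. Guide goes back to the west ledge with crate R2.
5. Guide goes to the east ledge with crate K2 and crate K6.
6. Guide goes back to the west ledge with crate R4.
7. Guide goes to the east ledge with crate R2 and crate R4.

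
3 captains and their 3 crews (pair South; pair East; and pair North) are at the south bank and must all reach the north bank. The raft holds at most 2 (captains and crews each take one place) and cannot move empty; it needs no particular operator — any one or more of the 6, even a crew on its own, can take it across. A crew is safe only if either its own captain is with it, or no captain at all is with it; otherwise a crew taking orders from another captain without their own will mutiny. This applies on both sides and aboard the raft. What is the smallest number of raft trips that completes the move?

11

Counting alone: each trip to the north bank takes at most 2 across and each return brings at least 1 back, so after t trips out (and t−1 returns) at most 2t − (t−1) of the 6 are across; that first reaches 6 at t = 5, so at least 9 crossings are needed.
The safety rule pushes this higher. Following every safe sequence of crossings, the most of the 6 that can be at the north bank as the raft arrives there on crossing 9 is 5 — never all 6.
So no plan with fewer than 11 crossings exists, and this one achieves 11:
1. captain South and crew South cross → the north bank.
2. captain South crosses ← the south bank.
3. crew East and crew North cross → the north bank.
4. crew South crosses ← the south bank.
5. captain East and captain North cross → the north bank.
6. captain East and crew East cross ← the south bank.
7. captain East and captain South cross → the north bank.
8. crew North crosses ← the south bank.
9. crew East and crew South cross → the north bank.
10. captain North crosses ← the south bank.
11. captain North and crew North cross → the north bank.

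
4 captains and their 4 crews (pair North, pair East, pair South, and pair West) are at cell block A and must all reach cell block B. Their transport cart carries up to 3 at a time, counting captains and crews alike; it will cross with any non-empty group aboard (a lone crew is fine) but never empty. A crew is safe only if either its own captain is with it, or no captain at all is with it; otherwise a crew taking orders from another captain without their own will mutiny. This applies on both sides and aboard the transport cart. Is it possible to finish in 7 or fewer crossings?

Counting alone: each trip to cell block B takes at most 3 across and each return brings at least 1 back, so after t trips out (and t−1 returns) at most 3t − (t−1) of the 8 are across; that first reaches 8 at t = 4, so at least 7 crossings are needed.
The safety rule pushes this higher. Following every safe sequence of crossings, the most of the 8 that can be at cell block B as the transport cart arrives there on crossing 7 is 7 — never all 8.
So the move cannot be finished within 7 crossings. (The shortest complete plan takes 9:)
1. captain North and crew North cross → cell block B.
2. captain North crosses ← cell block A.
3. captain East, captain North, and crew East cross → cell block B.
4. captain North and crew North cross ← cell block A.
5. captain North, captain South, and captain West cross → cell block B.
6. crew East crosses ← cell block A.
7. crew East and crew North cross → cell block B.
8. crew North crosses ← cell block A.
9. crew North, crew South, and crew West cross → cell block B.

No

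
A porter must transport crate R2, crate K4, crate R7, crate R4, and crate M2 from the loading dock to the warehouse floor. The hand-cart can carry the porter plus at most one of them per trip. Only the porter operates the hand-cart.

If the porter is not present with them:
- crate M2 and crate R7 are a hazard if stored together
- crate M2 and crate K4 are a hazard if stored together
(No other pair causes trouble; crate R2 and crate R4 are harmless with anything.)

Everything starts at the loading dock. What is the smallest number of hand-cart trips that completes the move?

11

Counting alone: the porter can take at most 1 across per trip to the warehouse floor, so moving all 5 needs at least 5 loaded trips out, with a return between consecutive ones — at least 9 crossings.
The safety rule pushes this higher. Following every safe sequence of crossings, the most of the 5 that can be at the warehouse floor as the hand-cart arrives there on crossing 9 is 4 — never all 5.
So no plan with fewer than 11 crossings exists, and this one achieves 11:
1. Porter goes to the warehouse floor with crate M2.  [the loading dock: crate K4, crate R2, crate R4, crate R7 | the warehouse floor: crate M2]
2. Porter goes back to the loading dock alone.  [the loading dock: crate K4, crate R2, crate R4, crate R7 | the warehouse floor: crate M2]
3. Porter goes to the warehouse floor with crate R2.  [the loading dock: crate K4, crate R4, crate R7 | the warehouse floor: crate M2, crate R2]
4. Porter goes back to the loading dock alone.  [the loading dock: crate K4, crate R4, crate R7 | the warehouse floor: crate M2, crate R2]
5. Porter goes to the warehouse floor with crate K4.  [the loading dock: crate R4, crate R7 | the warehouse floor: crate K4, crate M2, crate R2]
6. Porter goes back to the loading dock with crate M2.  [the loading dock: crate M2, crate R4, crate R7 | the warehouse floor: crate K4, crate R2]
7. Porter goes to the warehouse floor with crate R7.  [the loading dock: crate M2, crate R4 | the warehouse floor: crate K4, crate R2, crate R7]
8. Porter goes back to the loading dock alone.  [the loading dock: crate M2, crate R4 | the warehouse floor: crate K4, crate R2, crate R7]
9. Porter goes to the warehouse floor with crate R4.  [the loading dock: crate M2 | the warehouse floor: crate K4, crate R2, crate R4, crate R7]
10. Porter goes back to the loading dock alone.  [the loading dock: crate M2 | the warehouse floor: crate K4, crate R2, crate R4, crate R7]
11. Porter goes to the warehouse floor with crate M2.  [the loading dock: — | the warehouse floor: crate K4, crate M2, crate R2, crate R4, crate R7]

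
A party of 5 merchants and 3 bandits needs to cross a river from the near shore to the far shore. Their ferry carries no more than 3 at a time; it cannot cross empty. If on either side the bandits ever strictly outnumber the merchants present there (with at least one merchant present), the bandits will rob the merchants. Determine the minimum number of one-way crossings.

7

Counting alone: each trip to the far shore takes at most 3 across and each return brings at least 1 back, so after t trips out (and t−1 returns) at most 3t − (t−1) of the 8 are across; that first reaches 8 at t = 4, so at least 7 crossings are needed.
The plan below uses exactly 7 crossings, so it is optimal:
1. 2 bandits → the far shore.  (the near shore: 5M 1B; the far shore: 0M 2B)
2. 1 bandit ← the near shore.  (the near shore: 5M 2B; the far shore: 0M 1B)
3. 2 merchants and 1 bandit → the far shore.  (the near shore: 3M 1B; the far shore: 2M 2B)
4. 1 bandit ← the near shore.  (the near shore: 3M 2B; the far shore: 2M 1B)
5. 1 merchant and 2 bandits → the far shore.  (the near shore: 2M 0B; the far shore: 3M 3B)
6. 1 bandit ← the near shore.  (the near shore: 2M 1B; the far shore: 3M 2B)
7. 2 merchants and 1 bandit → the far shore.  (the near shore: 0M 0B; the far shore: 5M 3B)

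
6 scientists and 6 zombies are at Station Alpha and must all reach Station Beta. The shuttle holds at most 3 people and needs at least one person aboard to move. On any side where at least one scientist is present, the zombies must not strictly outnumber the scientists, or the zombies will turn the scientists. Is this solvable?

No

Following every safe sequence of crossings from the start, the most of the 12 that can be at Station Beta as the shuttle arrives there on crossings 1, 3, 5 is 3, 5, 6 respectively; the best ever achieved is 6 of 12.
From crossing 7 on, no configuration arises that was not already reachable earlier: only 17 distinct safe configurations (who is on which side, and where the shuttle is) can ever be reached, none of them has everyone across, and every continuation just revisits them. They are: 0 scientists + 0 zombies across (shuttle back at the start); 0 scientists + 1 zombie across (shuttle there); 0 scientists + 1 zombie across (shuttle back at the start); 0 scientists + 2 zombies across (shuttle there); 0 scientists + 2 zombies across (shuttle back at the start); 0 scientists + 3 zombies across (shuttle there); 0 scientists + 3 zombies across (shuttle back at the start); 0 scientists + 4 zombies across (shuttle there); 0 scientists + 4 zombies across (shuttle back at the start); 0 scientists + 5 zombies across (shuttle there); 0 scientists + 5 zombies across (shuttle back at the start); 0 scientists + 6 zombies across (shuttle there); 1 scientist + 1 zombie across (shuttle there); 1 scientist + 1 zombie across (shuttle back at the start); 2 scientists + 2 zombies across (shuttle there); 2 scientists + 2 zombies across (shuttle back at the start); 3 scientists + 3 zombies across (shuttle there). So no valid plan exists.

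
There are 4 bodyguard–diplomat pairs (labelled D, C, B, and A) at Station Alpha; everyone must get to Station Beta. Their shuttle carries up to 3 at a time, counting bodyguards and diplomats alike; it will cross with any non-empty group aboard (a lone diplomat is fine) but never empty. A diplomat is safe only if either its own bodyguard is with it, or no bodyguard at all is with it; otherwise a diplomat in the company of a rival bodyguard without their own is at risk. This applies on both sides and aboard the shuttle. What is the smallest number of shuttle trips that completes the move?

Counting alone: each trip to Station Beta takes at most 3 across and each return brings at least 1 back, so after t trips out (and t−1 returns) at most 3t − (t−1) of the 8 are across; that first reaches 8 at t = 4, so at least 7 crossings are needed.
The safety rule pushes this higher. Following every safe sequence of crossings, the most of the 8 that can be at Station Beta as the shuttle arrives there on crossing 7 is 7 — never all 8.
So no plan with fewer than 9 crossings exists, and this one achieves 9:
1. bodyguard D and diplomat D cross → Station Beta.
2. bodyguard D crosses ← Station Alpha.
3. bodyguard C, bodyguard D, and diplomat C cross → Station Beta.
4. bodyguard D and diplomat D cross ← Station Alpha.
5. bodyguard A, bodyguard B, and bodyguard D cross → Station Beta.
6. diplomat C crosses ← Station Alpha.
7. diplomat C and diplomat D cross → Station Beta.
8. diplomat D crosses ← Station Alpha.
9. diplomat A, diplomat B, and diplomat D cross → Station Beta.

9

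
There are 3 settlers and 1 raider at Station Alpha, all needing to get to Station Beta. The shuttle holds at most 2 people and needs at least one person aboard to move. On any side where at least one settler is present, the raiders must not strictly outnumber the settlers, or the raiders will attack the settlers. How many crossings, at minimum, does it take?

Counting alone: each trip to Station Beta takes at most 2 across and each return brings at least 1 back, so after t trips out (and t−1 returns) at most 2t − (t−1) of the 4 are across; that first reaches 4 at t = 3, so at least 5 crossings are needed.
The plan below uses exactly 5 crossings, so it is optimal:
1. 1 settler and 1 raider → Station Beta.  (Station Alpha: 2S 0R; Station Beta: 1S 1R)
2. 1 raider ← Station Alpha.  (Station Alpha: 2S 1R; Station Beta: 1S 0R)
3. 1 settler and 1 raider → Station Beta.  (Station Alpha: 1S 0R; Station Beta: 2S 1R)
4. 1 raider ← Station Alpha.  (Station Alpha: 1S 1R; Station Beta: 2S 0R)
5. 1 settler and 1 raider → Station Beta.  (Station Alpha: 0S 0R; Station Beta: 3S 1R)

5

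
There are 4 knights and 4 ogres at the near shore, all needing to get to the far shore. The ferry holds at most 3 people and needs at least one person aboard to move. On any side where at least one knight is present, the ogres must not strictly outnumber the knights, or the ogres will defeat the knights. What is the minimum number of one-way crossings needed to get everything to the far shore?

Counting alone: each trip to the far shore takes at most 3 across and each return brings at least 1 back, so after t trips out (and t−1 returns) at most 3t − (t−1) of the 8 are across; that first reaches 8 at t = 4, so at least 7 crossings are needed.
The safety rule pushes this higher. Following every safe sequence of crossings, the most of the 8 that can be at the far shore as the ferry arrives there on crossing 7 is 7 — never all 8.
So no plan with fewer than 9 crossings exists, and this one achieves 9:
1. 2 ogres → the far shore.  (the near shore: 4K 2O; the far shore: 0K 2O)
2. 1 ogre ← the near shore.  (the near shore: 4K 3O; the far shore: 0K 1O)
3. 3 ogres → the far shore.  (the near shore: 4K 0O; the far shore: 0K 4O)
4. 1 ogre ← the near shore.  (the near shore: 4K 1O; the far shore: 0K 3O)
5. 3 knights → the far shore.  (the near shore: 1K 1O; the far shore: 3K 3O)
6. 1 knight and 1 ogre ← the near shore.  (the near shore: 2K 2O; the far shore: 2K 2O)
7. 2 knights → the far shore.  (the near shore: 0K 2O; the far shore: 4K 2O)
8. 1 ogre ← the near shore.  (the near shore: 0K 3O; the far shore: 4K 1O)
9. 3 ogres → the far shore.  (the near shore: 0K 0O; the far shore: 4K 4O)

9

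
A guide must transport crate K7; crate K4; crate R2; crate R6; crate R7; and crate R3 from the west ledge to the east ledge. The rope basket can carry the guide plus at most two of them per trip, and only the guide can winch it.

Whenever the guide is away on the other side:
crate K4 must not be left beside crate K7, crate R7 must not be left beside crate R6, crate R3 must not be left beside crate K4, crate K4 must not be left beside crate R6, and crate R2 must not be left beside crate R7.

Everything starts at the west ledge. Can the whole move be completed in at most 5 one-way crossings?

No

Counting alone: the guide can take at most 2 across per trip to the east ledge, so moving all 6 needs at least 3 loaded trips out, with a return between consecutive ones — at least 5 crossings.
The safety rule pushes this higher. Following every safe sequence of crossings, the most of the 6 that can be at the east ledge as the rope basket arrives there on crossing 5 is 5 — never all 6.
So the move cannot be finished within 5 crossings. (The shortest complete plan takes 7:)
1. Guide goes to the east ledge with crate K4 and crate R7.  [the west ledge: crate K7, crate R2, crate R3, crate R6 | the east ledge: crate K4, crate R7]
2. Guide goes back to the west ledge alone.  [the west ledge: crate K7, crate R2, crate R3, crate R6 | the east ledge: crate K4, crate R7]
3. Guide goes to the east ledge with crate K7 and crate R2.  [the west ledge: crate R3, crate R6 | the east ledge: crate K4, crate K7, crate R2, crate R7]
4. Guide goes back to the west ledge with crate K4 and crate R7.  [the west ledge: crate K4, crate R3, crate R6, crate R7 | the east ledge: crate K7, crate R2]
5. Guide goes to the east ledge with crate R3 and crate R6.  [the west ledge: crate K4, crate R7 | the east ledge: crate K7, crate R2, crate R3, crate R6]
6. Guide goes back to the west ledge alone.  [the west ledge: crate K4, crate R7 | the east ledge: crate K7, crate R2, crate R3, crate R6]
7. Guide goes to the east ledge with crate K4 and crate R7.  [the west ledge: — | the east ledge: crate K4, crate K7, crate R2, crate R3, crate R6, crate R7]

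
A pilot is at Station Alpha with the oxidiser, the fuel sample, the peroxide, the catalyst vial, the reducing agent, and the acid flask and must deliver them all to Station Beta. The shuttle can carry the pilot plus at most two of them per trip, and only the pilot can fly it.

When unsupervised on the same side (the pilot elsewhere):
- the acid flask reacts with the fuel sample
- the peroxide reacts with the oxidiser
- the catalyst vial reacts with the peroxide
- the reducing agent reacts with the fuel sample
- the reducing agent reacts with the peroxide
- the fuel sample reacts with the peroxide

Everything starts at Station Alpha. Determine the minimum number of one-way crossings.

Counting alone: the pilot can take at most 2 across per trip to Station Beta, so moving all 6 needs at least 3 loaded trips out, with a return between consecutive ones — at least 5 crossings.
The safety rule pushes this higher. Following every safe sequence of crossings, the most of the 6 that can be at Station Beta as the shuttle arrives there on crossings 5, 7 is 4, 5 respectively — never all 6.
So no plan with fewer than 9 crossings exists, and this one achieves 9:
1. Pilot goes to Station Beta with the fuel sample and the peroxide.
2. Pilot goes back to Station Alpha with the fuel sample.
3. Pilot goes to Station Beta with the fuel sample and the oxidiser.
4. Pilot goes back to Station Alpha with the peroxide.
5. Pilot goes to Station Beta with the catalyst vial and the peroxide.
6. Pilot goes back to Station Alpha with the peroxide.
7. Pilot goes to Station Beta with the acid flask and the reducing agent.
8. Pilot goes back to Station Alpha with the fuel sample.
9. Pilot goes to Station Beta with the fuel sample and the peroxide.

9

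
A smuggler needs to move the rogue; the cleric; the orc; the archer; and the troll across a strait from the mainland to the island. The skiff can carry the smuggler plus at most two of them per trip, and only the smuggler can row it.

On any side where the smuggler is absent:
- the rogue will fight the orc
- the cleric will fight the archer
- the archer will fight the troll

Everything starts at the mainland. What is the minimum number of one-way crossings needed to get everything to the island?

Counting alone: the smuggler can take at most 2 across per trip to the island, so moving all 5 needs at least 3 loaded trips out, with a return between consecutive ones — at least 5 crossings.
The plan below uses exactly 5 crossings, so it is optimal:
1. Smuggler goes to the island with the archer and the rogue.
2. Smuggler goes back to the mainland alone.
3. Smuggler goes to the island with the cleric and the troll.
4. Smuggler goes back to the mainland with the archer.
5. Smuggler goes to the island with the archer and the orc.

5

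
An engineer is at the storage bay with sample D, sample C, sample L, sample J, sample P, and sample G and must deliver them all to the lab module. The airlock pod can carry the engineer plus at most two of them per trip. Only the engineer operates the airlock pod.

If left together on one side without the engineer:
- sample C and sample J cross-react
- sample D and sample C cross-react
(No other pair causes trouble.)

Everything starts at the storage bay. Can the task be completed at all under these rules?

1. Engineer goes to the lab module with sample D and sample J.  [the storage bay: sample C, sample G, sample L, sample P | the lab module: sample D, sample J]
2. Engineer goes back to the storage bay alone.  [the storage bay: sample C, sample G, sample L, sample P | the lab module: sample D, sample J]
3. Engineer goes to the lab module with sample L and sample P.  [the storage bay: sample C, sample G | the lab module: sample D, sample J, sample L, sample P]
4. Engineer goes back to the storage bay alone.  [the storage bay: sample C, sample G | the lab module: sample D, sample J, sample L, sample P]
5. Engineer goes to the lab module with sample C and sample G.  [the storage bay: — | the lab module: sample C, sample D, sample G, sample J, sample L, sample P]

Yes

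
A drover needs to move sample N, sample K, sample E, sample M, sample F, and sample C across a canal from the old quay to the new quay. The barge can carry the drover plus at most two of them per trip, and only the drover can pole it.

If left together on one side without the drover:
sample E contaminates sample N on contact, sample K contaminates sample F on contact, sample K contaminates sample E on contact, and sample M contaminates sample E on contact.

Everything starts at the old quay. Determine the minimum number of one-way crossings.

7

Counting alone: the drover can take at most 2 across per trip to the new quay, so moving all 6 needs at least 3 loaded trips out, with a return between consecutive ones — at least 5 crossings.
The safety rule pushes this higher. Following every safe sequence of crossings, the most of the 6 that can be at the new quay as the barge arrives there on crossing 5 is 5 — never all 6.
So no plan with fewer than 7 crossings exists, and this one achieves 7:
1. Drover goes to the new quay with sample E and sample K.  [the old quay: sample C, sample F, sample M, sample N | the new quay: sample E, sample K]
2. Drover goes back to the old quay with sample K.  [the old quay: sample C, sample F, sample K, sample M, sample N | the new quay: sample E]
3. Drover goes to the new quay with sample K and sample N.  [the old quay: sample C, sample F, sample M | the new quay: sample E, sample K, sample N]
4. Drover goes back to the old quay with sample E.  [the old quay: sample C, sample E, sample F, sample M | the new quay: sample K, sample N]
5. Drover goes to the new quay with sample C and sample M.  [the old quay: sample E, sample F | the new quay: sample C, sample K, sample M, sample N]
6. Drover goes back to the old quay alone.  [the old quay: sample E, sample F | the new quay: sample C, sample K, sample M, sample N]
7. Drover goes to the new quay with sample E and sample F.  [the old quay: — | the new quay: sample C, sample E, sample F, sample K, sample M, sample N]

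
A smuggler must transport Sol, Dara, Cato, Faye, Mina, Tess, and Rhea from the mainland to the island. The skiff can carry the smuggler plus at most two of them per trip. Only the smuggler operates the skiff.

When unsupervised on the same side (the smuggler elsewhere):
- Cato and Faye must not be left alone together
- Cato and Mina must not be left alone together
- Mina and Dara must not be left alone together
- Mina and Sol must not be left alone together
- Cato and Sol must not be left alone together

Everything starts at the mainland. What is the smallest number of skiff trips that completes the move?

Counting alone: the smuggler can take at most 2 across per trip to the island, so moving all 7 needs at least 4 loaded trips out, with a return between consecutive ones — at least 7 crossings.
The safety rule pushes this higher. Following every safe sequence of crossings, the most of the 7 that can be at the island as the skiff arrives there on crossings 7, 9 is 5, 6 respectively — never all 7.
So no plan with fewer than 11 crossings exists, and this one achieves 11:
1. Smuggler goes to the island with Cato and Mina.  [the mainland: Dara, Faye, Rhea, Sol, Tess | the island: Cato, Mina]
2. Smuggler goes back to the mainland with Cato.  [the mainland: Cato, Dara, Faye, Rhea, Sol, Tess | the island: Mina]
3. Smuggler goes to the island with Faye and Sol.  [the mainland: Cato, Dara, Rhea, Tess | the island: Faye, Mina, Sol]
4. Smuggler goes back to the mainland with Sol.  [the mainland: Cato, Dara, Rhea, Sol, Tess | the island: Faye, Mina]
5. Smuggler goes to the island with Dara and Sol.  [the mainland: Cato, Rhea, Tess | the island: Dara, Faye, Mina, Sol]
6. Smuggler goes back to the mainland with Mina.  [the mainland: Cato, Mina, Rhea, Tess | the island: Dara, Faye, Sol]
7. Smuggler goes to the island with Cato and Tess.  [the mainland: Mina, Rhea | the island: Cato, Dara, Faye, Sol, Tess]
8. Smuggler goes back to the mainland with Cato.  [the mainland: Cato, Mina, Rhea | the island: Dara, Faye, Sol, Tess]
9. Smuggler goes to the island with Cato and Rhea.  [the mainland: Mina | the island: Cato, Dara, Faye, Rhea, Sol, Tess]
10. Smuggler goes back to the mainland with Cato.  [the mainland: Cato, Mina | the island: Dara, Faye, Rhea, Sol, Tess]
11. Smuggler goes to the island with Cato and Mina.  [the mainland: — | the island: Cato, Dara, Faye, Mina, Rhea, Sol, Tess]

11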